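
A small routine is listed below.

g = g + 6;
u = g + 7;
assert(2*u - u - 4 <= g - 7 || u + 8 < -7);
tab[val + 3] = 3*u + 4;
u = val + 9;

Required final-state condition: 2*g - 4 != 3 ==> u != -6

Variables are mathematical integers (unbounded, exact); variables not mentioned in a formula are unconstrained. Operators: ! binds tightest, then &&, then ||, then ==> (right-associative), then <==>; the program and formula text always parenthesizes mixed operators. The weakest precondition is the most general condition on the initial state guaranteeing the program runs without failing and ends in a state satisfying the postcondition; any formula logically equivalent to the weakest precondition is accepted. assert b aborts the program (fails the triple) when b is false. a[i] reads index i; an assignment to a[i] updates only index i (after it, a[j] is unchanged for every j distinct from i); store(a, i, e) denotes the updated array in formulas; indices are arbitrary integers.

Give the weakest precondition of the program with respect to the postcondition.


Working backward. After the program, the postcondition 2*g - 4 != 3 ==> u != -6 must hold; in canonical form it is 2*g != 7 ==> u != -6.
Before u := val + 9: 2*g != 7 ==> val != -15
Before tab[val + 3] := 3*u + 4: 2*g != 7 ==> val != -15
Before assert 2*u - u - 4 <= g - 7 || u + 8 < -7: (u <= g - 3 || u < -15) && (2*g != 7 ==> val != -15)
Before u := g + 7: g < -22 && (2*g != 7 ==> val != -15)
Before g := g + 6: g < -28 && (2*g != -5 ==> val != -15)
Answer: WP = g < -28 && (2*g != -5 ==> val != -15)


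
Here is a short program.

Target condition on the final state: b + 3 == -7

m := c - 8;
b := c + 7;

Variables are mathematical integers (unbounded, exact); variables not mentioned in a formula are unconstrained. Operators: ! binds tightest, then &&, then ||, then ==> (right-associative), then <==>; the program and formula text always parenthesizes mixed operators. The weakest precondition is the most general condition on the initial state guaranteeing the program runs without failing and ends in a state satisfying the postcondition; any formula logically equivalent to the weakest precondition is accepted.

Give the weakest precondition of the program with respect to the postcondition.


Working backward. After the program, the postcondition b + 3 == -7 must hold; in canonical form it is b == -10.
Before b := c + 7: c == -17
Before m := c - 8: c == -17
Answer: WP = c == -17


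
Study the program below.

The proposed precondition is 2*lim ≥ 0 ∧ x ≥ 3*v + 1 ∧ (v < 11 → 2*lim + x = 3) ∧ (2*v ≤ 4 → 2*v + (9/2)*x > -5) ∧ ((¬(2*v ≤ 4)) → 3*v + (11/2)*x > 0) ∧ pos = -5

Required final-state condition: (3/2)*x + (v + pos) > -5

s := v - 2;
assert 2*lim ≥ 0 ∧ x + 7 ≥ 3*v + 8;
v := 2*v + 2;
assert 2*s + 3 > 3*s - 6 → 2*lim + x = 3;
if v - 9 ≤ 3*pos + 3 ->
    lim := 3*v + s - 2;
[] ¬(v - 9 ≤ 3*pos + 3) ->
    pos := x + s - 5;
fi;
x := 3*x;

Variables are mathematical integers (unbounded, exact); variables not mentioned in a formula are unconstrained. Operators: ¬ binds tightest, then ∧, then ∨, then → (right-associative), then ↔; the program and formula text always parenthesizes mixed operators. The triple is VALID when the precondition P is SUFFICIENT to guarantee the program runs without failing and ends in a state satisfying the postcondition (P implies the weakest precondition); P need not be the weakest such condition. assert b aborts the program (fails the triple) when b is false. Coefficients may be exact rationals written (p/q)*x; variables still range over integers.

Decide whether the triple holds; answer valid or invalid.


Working backward. After the program, the postcondition (3/2)*x + (v + pos) > -5 must hold; in canonical form it is pos + v + (3/2)*x > -5.
Before x := 3*x: pos + v + (9/2)*x > -5
Then branch requires pos + v + (9/2)*x > -5; else branch requires s + v + (11/2)*x > 0.
Before the if: (v ≤ 3*pos + 12 → pos + v + (9/2)*x > -5) ∧ ((¬(v ≤ 3*pos + 12)) → s + v + (11/2)*x > 0)
Before assert 2*s + 3 > 3*s - 6 → 2*lim + x = 3: (s < 9 → 2*lim + x = 3) ∧ (v ≤ 3*pos + 12 → pos + v + (9/2)*x > -5) ∧ ((¬(v ≤ 3*pos + 12)) → s + v + (11/2)*x > 0)
Before v := 2*v + 2: (s < 9 → 2*lim + x = 3) ∧ (2*v ≤ 3*pos + 10 → pos + 2*v + (9/2)*x > -7) ∧ ((¬(2*v ≤ 3*pos + 10)) → s + 2*v + (11/2)*x > -2)
Before assert 2*lim ≥ 0 ∧ x + 7 ≥ 3*v + 8: 2*lim ≥ 0 ∧ x ≥ 3*v + 1 ∧ (s < 9 → 2*lim + x = 3) ∧ (2*v ≤ 3*pos + 10 → pos + 2*v + (9/2)*x > -7) ∧ ((¬(2*v ≤ 3*pos + 10)) → s + 2*v + (11/2)*x > -2)
Before s := v - 2: 2*lim ≥ 0 ∧ x ≥ 3*v + 1 ∧ (v < 11 → 2*lim + x = 3) ∧ (2*v ≤ 3*pos + 10 → pos + 2*v + (9/2)*x > -7) ∧ ((¬(2*v ≤ 3*pos + 10)) → 3*v + (11/2)*x > 0)
The weakest precondition is 2*lim ≥ 0 ∧ x ≥ 3*v + 1 ∧ (v < 11 → 2*lim + x = 3) ∧ (2*v ≤ 3*pos + 10 → pos + 2*v + (9/2)*x > -7) ∧ ((¬(2*v ≤ 3*pos + 10)) → 3*v + (11/2)*x > 0).
Check whether 2*lim ≥ 0 ∧ x ≥ 3*v + 1 ∧ (v < 11 → 2*lim + x = 3) ∧ (2*v ≤ 4 → 2*v + (9/2)*x > -5) ∧ ((¬(2*v ≤ 4)) → 3*v + (11/2)*x > 0) ∧ pos = -5 implies it.
Countermodel: at the initial state lim = 1, pos = -5, v = -2, x = 1, the precondition holds but the weakest precondition fails.
Answer: invalid


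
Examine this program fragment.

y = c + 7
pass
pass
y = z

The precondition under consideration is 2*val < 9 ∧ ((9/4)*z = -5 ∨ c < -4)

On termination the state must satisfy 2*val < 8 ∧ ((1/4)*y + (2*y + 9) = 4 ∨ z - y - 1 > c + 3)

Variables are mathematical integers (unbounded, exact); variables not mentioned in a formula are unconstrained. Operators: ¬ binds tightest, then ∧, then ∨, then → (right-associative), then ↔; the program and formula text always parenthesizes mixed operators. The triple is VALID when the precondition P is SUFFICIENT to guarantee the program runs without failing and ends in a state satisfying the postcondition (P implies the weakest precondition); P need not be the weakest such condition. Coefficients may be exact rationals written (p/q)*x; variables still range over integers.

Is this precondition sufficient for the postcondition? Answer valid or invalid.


Working backward. After the program, the postcondition 2*val < 8 ∧ ((1/4)*y + (2*y + 9) = 4 ∨ z - y - 1 > c + 3) must hold; in canonical form it is 2*val < 8 ∧ ((9/4)*y = -5 ∨ z > c + y + 4).
Before y := z: 2*val < 8 ∧ ((9/4)*z = -5 ∨ c < -4)
Before skip: 2*val < 8 ∧ ((9/4)*z = -5 ∨ c < -4)
Before skip: 2*val < 8 ∧ ((9/4)*z = -5 ∨ c < -4)
Before y := c + 7: 2*val < 8 ∧ ((9/4)*z = -5 ∨ c < -4)
The weakest precondition is 2*val < 8 ∧ ((9/4)*z = -5 ∨ c < -4).
Check whether 2*val < 9 ∧ ((9/4)*z = -5 ∨ c < -4) implies it.
Countermodel: at the initial state c = -5, val = 4, z = 0, the precondition holds but the weakest precondition fails.
Answer: invalid


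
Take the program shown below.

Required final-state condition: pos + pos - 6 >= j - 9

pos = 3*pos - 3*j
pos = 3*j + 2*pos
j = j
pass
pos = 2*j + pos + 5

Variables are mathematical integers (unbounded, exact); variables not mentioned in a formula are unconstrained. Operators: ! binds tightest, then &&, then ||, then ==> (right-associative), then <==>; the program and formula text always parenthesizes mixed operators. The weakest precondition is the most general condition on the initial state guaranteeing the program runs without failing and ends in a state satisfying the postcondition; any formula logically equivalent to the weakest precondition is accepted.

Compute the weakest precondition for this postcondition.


Working backward. After the program, the postcondition pos + pos - 6 >= j - 9 must hold; in canonical form it is 2*pos >= j - 3.
Before pos := 2*j + pos + 5: 3*j + 2*pos >= -13
Before skip: 3*j + 2*pos >= -13
Before j := j: 3*j + 2*pos >= -13
Before pos := 3*j + 2*pos: 9*j + 4*pos >= -13
Before pos := 3*pos - 3*j: 12*pos >= 3*j - 13
Answer: WP = 12*pos >= 3*j - 13


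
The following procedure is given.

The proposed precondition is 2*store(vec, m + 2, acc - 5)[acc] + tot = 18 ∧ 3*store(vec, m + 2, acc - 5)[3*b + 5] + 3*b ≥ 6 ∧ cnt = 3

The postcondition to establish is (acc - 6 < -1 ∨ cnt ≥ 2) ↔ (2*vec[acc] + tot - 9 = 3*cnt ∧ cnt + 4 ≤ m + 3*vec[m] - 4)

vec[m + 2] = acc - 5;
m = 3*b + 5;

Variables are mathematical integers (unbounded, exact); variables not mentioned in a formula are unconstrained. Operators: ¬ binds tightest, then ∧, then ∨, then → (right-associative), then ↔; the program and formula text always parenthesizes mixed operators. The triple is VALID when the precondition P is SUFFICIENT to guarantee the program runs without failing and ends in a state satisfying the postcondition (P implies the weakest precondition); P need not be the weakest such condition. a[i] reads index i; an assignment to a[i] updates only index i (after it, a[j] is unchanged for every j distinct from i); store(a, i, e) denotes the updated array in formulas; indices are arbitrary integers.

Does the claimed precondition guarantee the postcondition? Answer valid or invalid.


Working backward. After the program, the postcondition (acc - 6 < -1 ∨ cnt ≥ 2) ↔ (2*vec[acc] + tot - 9 = 3*cnt ∧ cnt + 4 ≤ m + 3*vec[m] - 4) must hold; in canonical form it is (acc < 5 ∨ cnt ≥ 2) ↔ (2*vec[acc] + tot = 3*cnt + 9 ∧ cnt ≤ 3*vec[m] + m - 8).
Before m := 3*b + 5: (acc < 5 ∨ cnt ≥ 2) ↔ (2*vec[acc] + tot = 3*cnt + 9 ∧ cnt ≤ 3*vec[3*b + 5] + 3*b - 3)
Before vec[m + 2] := acc - 5: (acc < 5 ∨ cnt ≥ 2) ↔ (2*store(vec, m + 2, acc - 5)[acc] + tot = 3*cnt + 9 ∧ cnt ≤ 3*store(vec, m + 2, acc - 5)[3*b + 5] + 3*b - 3)
The weakest precondition is (acc < 5 ∨ cnt ≥ 2) ↔ (2*store(vec, m + 2, acc - 5)[acc] + tot = 3*cnt + 9 ∧ cnt ≤ 3*store(vec, m + 2, acc - 5)[3*b + 5] + 3*b - 3).
Check whether 2*store(vec, m + 2, acc - 5)[acc] + tot = 18 ∧ 3*store(vec, m + 2, acc - 5)[3*b + 5] + 3*b ≥ 6 ∧ cnt = 3 implies it.
Every state satisfying the precondition satisfies the weakest precondition: the implication holds.
Answer: valid


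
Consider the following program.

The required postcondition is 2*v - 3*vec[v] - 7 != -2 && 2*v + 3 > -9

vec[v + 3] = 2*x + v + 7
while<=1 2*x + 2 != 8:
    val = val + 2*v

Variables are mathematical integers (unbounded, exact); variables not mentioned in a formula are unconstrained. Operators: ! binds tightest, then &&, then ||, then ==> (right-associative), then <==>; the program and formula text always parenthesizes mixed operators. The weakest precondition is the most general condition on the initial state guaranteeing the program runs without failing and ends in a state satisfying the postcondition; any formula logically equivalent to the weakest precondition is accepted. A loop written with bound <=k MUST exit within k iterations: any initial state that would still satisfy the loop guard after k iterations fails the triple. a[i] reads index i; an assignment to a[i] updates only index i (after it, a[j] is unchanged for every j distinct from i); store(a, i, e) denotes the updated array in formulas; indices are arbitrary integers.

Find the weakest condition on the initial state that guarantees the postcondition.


Working backward. After the program, the postcondition 2*v - 3*vec[v] - 7 != -2 && 2*v + 3 > -9 must hold; in canonical form it is 2*v != 3*vec[v] + 5 && 2*v > -12.
Before the loop (bound <=1), unroll the exhaustion recursion (WP_0 = exit-now case; WP_j = one more guarded iteration, up to j = 1):
  WP_0: (!(2*x != 6)) && 2*v != 3*vec[v] + 5 && 2*v > -12
  WP_1: (2*x != 6 ==> ((!(2*x != 6)) && 2*v != 3*vec[v] + 5 && 2*v > -12)) && ((!(2*x != 6)) ==> (2*v != 3*vec[v] + 5 && 2*v > -12))
So before the loop: (2*x != 6 ==> ((!(2*x != 6)) && 2*v != 3*vec[v] + 5 && 2*v > -12)) && ((!(2*x != 6)) ==> (2*v != 3*vec[v] + 5 && 2*v > -12))
Before vec[v + 3] := 2*x + v + 7: (2*x != 6 ==> ((!(2*x != 6)) && 2*v != 3*store(vec, v + 3, v + 2*x + 7)[v] + 5 && 2*v > -12)) && ((!(2*x != 6)) ==> (2*v != 3*store(vec, v + 3, v + 2*x + 7)[v] + 5 && 2*v > -12))
Answer: WP = (2*x != 6 ==> ((!(2*x != 6)) && 2*v != 3*store(vec, v + 3, v + 2*x + 7)[v] + 5 && 2*v > -12)) && ((!(2*x != 6)) ==> (2*v != 3*store(vec, v + 3, v + 2*x + 7)[v] + 5 && 2*v > -12))


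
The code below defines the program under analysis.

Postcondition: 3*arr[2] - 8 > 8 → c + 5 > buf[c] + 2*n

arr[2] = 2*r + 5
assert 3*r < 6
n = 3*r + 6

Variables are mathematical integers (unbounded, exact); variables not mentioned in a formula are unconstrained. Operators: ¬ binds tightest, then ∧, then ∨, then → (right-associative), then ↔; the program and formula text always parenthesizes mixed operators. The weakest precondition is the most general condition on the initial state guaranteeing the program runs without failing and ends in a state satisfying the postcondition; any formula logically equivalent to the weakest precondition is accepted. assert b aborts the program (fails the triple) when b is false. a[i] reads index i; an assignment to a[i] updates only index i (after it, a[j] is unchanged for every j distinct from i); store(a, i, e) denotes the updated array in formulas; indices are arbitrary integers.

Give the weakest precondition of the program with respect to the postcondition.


Working backward. After the program, the postcondition 3*arr[2] - 8 > 8 → c + 5 > buf[c] + 2*n must hold; in canonical form it is 3*arr[2] > 16 → c > buf[c] + 2*n - 5.
Before n := 3*r + 6: 3*arr[2] > 16 → c > buf[c] + 6*r + 7
Before assert 3*r < 6: 3*r < 6 ∧ (3*arr[2] > 16 → c > buf[c] + 6*r + 7)
Before arr[2] := 2*r + 5: 3*r < 6 ∧ (6*r > 1 → c > buf[c] + 6*r + 7)
Answer: WP = 3*r < 6 ∧ (6*r > 1 → c > buf[c] + 6*r + 7)


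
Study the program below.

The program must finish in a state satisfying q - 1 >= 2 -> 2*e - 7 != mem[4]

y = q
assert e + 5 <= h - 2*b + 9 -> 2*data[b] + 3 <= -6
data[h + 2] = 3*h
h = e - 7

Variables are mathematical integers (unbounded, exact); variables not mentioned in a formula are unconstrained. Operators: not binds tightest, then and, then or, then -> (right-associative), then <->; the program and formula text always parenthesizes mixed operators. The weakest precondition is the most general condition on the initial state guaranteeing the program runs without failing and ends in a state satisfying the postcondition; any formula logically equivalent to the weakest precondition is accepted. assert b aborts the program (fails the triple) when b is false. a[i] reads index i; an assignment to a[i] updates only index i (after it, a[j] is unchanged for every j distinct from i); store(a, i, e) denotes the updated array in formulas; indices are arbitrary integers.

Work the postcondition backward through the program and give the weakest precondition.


Working backward. After the program, the postcondition q - 1 >= 2 -> 2*e - 7 != mem[4] must hold; in canonical form it is q >= 3 -> 2*e != mem[4] + 7.
Before h := e - 7: q >= 3 -> 2*e != mem[4] + 7
Before data[h + 2] := 3*h: q >= 3 -> 2*e != mem[4] + 7
Before assert e + 5 <= h - 2*b + 9 -> 2*data[b] + 3 <= -6: (2*b + e <= h + 4 -> 2*data[b] <= -9) and (q >= 3 -> 2*e != mem[4] + 7)
Before y := q: (2*b + e <= h + 4 -> 2*data[b] <= -9) and (q >= 3 -> 2*e != mem[4] + 7)
Answer: WP = (2*b + e <= h + 4 -> 2*data[b] <= -9) and (q >= 3 -> 2*e != mem[4] + 7)


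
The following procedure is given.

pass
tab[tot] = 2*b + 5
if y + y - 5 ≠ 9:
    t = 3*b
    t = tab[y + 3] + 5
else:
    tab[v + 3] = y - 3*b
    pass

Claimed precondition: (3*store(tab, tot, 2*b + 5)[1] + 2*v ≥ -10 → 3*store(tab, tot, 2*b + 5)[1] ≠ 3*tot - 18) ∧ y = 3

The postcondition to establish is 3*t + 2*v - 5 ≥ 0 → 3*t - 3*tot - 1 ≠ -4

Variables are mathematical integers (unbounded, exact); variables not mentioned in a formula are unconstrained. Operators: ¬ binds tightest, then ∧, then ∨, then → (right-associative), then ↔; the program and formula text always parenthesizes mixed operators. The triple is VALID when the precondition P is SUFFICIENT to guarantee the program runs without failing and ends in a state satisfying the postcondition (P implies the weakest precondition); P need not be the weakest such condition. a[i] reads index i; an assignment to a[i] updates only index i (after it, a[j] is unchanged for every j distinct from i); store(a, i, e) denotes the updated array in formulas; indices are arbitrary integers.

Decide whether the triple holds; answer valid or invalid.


Working backward. After the program, the postcondition 3*t + 2*v - 5 ≥ 0 → 3*t - 3*tot - 1 ≠ -4 must hold; in canonical form it is 3*t + 2*v ≥ 5 → 3*t ≠ 3*tot - 3.
Then branch requires 3*tab[y + 3] + 2*v ≥ -10 → 3*tab[y + 3] ≠ 3*tot - 18; else branch requires 3*t + 2*v ≥ 5 → 3*t ≠ 3*tot - 3.
Before the if: (2*y ≠ 14 → (3*tab[y + 3] + 2*v ≥ -10 → 3*tab[y + 3] ≠ 3*tot - 18)) ∧ ((¬(2*y ≠ 14)) → (3*t + 2*v ≥ 5 → 3*t ≠ 3*tot - 3))
Before tab[tot] := 2*b + 5: (2*y ≠ 14 → (3*store(tab, tot, 2*b + 5)[y + 3] + 2*v ≥ -10 → 3*store(tab, tot, 2*b + 5)[y + 3] ≠ 3*tot - 18)) ∧ ((¬(2*y ≠ 14)) → (3*t + 2*v ≥ 5 → 3*t ≠ 3*tot - 3))
Before skip: (2*y ≠ 14 → (3*store(tab, tot, 2*b + 5)[y + 3] + 2*v ≥ -10 → 3*store(tab, tot, 2*b + 5)[y + 3] ≠ 3*tot - 18)) ∧ ((¬(2*y ≠ 14)) → (3*t + 2*v ≥ 5 → 3*t ≠ 3*tot - 3))
The weakest precondition is (2*y ≠ 14 → (3*store(tab, tot, 2*b + 5)[y + 3] + 2*v ≥ -10 → 3*store(tab, tot, 2*b + 5)[y + 3] ≠ 3*tot - 18)) ∧ ((¬(2*y ≠ 14)) → (3*t + 2*v ≥ 5 → 3*t ≠ 3*tot - 3)).
Check whether (3*store(tab, tot, 2*b + 5)[1] + 2*v ≥ -10 → 3*store(tab, tot, 2*b + 5)[1] ≠ 3*tot - 18) ∧ y = 3 implies it.
Countermodel: at the initial state b = 0, t = 0, tab = {[0] = 2, [1] = -5, [6] = -6, elsewhere 2}, tot = 0, v = 4, y = 3, the precondition holds but the weakest precondition fails.
Answer: invalid


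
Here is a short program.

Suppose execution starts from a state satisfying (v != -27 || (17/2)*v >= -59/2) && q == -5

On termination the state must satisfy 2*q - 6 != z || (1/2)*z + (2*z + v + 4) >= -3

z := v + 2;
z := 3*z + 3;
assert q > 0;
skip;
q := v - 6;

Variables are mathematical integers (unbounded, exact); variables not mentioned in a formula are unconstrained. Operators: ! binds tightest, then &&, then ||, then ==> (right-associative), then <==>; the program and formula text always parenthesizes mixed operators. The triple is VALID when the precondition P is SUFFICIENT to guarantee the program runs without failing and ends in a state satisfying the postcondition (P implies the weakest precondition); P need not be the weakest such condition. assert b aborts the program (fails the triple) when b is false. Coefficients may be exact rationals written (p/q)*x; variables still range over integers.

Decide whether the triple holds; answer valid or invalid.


Working backward. After the program, the postcondition 2*q - 6 != z || (1/2)*z + (2*z + v + 4) >= -3 must hold; in canonical form it is 2*q != z + 6 || v + (5/2)*z >= -7.
Before q := v - 6: 2*v != z + 18 || v + (5/2)*z >= -7
Before skip: 2*v != z + 18 || v + (5/2)*z >= -7
Before assert q > 0: q > 0 && (2*v != z + 18 || v + (5/2)*z >= -7)
Before z := 3*z + 3: q > 0 && (2*v != 3*z + 21 || v + (15/2)*z >= -29/2)
Before z := v + 2: q > 0 && (v != -27 || (17/2)*v >= -59/2)
The weakest precondition is q > 0 && (v != -27 || (17/2)*v >= -59/2).
Check whether (v != -27 || (17/2)*v >= -59/2) && q == -5 implies it.
Countermodel: at the initial state q = -5, v = -26, the precondition holds but the weakest precondition fails.
Answer: invalid


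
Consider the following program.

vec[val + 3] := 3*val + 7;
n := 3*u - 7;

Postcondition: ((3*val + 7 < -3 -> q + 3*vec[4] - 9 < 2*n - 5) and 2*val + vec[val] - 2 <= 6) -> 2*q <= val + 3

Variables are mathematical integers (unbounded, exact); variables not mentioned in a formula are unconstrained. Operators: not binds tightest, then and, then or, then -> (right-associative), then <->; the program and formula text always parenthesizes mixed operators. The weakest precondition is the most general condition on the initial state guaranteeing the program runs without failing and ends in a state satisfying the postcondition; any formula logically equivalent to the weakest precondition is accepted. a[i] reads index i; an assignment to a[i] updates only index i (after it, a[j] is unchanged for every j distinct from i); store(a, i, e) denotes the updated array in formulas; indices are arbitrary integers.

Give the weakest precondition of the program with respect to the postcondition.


Working backward. After the program, the postcondition ((3*val + 7 < -3 -> q + 3*vec[4] - 9 < 2*n - 5) and 2*val + vec[val] - 2 <= 6) -> 2*q <= val + 3 must hold; in canonical form it is ((3*val < -10 -> 3*vec[4] + q < 2*n + 4) and vec[val] + 2*val <= 8) -> 2*q <= val + 3.
Before n := 3*u - 7: ((3*val < -10 -> 3*vec[4] + q < 6*u - 10) and vec[val] + 2*val <= 8) -> 2*q <= val + 3
Before vec[val + 3] := 3*val + 7: ((3*val < -10 -> 3*store(vec, val + 3, 3*val + 7)[4] + q < 6*u - 10) and store(vec, val + 3, 3*val + 7)[val] + 2*val <= 8) -> 2*q <= val + 3
Answer: WP = ((3*val < -10 -> 3*store(vec, val + 3, 3*val + 7)[4] + q < 6*u - 10) and store(vec, val + 3, 3*val + 7)[val] + 2*val <= 8) -> 2*q <= val + 3


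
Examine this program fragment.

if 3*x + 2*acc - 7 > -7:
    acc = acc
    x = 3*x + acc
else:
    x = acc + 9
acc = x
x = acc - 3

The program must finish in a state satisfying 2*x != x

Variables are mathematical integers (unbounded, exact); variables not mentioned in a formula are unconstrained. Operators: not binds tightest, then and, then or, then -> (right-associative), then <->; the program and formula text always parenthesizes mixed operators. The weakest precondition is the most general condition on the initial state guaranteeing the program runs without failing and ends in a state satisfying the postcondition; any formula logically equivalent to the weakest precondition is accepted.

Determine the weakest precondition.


Working backward. After the program, the postcondition 2*x != x must hold; in canonical form it is x != 0.
Before x := acc - 3: acc != 3
Before acc := x: x != 3
Then branch requires acc + 3*x != 3; else branch requires acc != -6.
Before the if: (2*acc + 3*x > 0 -> acc + 3*x != 3) and ((not (2*acc + 3*x > 0)) -> acc != -6)
Answer: WP = (2*acc + 3*x > 0 -> acc + 3*x != 3) and ((not (2*acc + 3*x > 0)) -> acc != -6)


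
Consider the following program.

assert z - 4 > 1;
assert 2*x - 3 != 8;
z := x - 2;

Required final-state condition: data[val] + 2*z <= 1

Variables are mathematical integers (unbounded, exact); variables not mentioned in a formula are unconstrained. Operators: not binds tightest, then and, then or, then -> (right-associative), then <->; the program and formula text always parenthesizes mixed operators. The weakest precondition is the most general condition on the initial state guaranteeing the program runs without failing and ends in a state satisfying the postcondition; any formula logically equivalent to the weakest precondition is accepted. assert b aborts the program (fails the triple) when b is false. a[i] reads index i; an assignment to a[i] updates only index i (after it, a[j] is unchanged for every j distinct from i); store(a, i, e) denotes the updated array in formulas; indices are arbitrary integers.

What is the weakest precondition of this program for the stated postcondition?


Working backward. After the program, data[val] + 2*z <= 1 must hold.
Before z := x - 2: data[val] + 2*x <= 5
Before assert 2*x - 3 != 8: 2*x != 11 and data[val] + 2*x <= 5
Before assert z - 4 > 1: z > 5 and 2*x != 11 and data[val] + 2*x <= 5
Answer: WP = z > 5 and 2*x != 11 and data[val] + 2*x <= 5


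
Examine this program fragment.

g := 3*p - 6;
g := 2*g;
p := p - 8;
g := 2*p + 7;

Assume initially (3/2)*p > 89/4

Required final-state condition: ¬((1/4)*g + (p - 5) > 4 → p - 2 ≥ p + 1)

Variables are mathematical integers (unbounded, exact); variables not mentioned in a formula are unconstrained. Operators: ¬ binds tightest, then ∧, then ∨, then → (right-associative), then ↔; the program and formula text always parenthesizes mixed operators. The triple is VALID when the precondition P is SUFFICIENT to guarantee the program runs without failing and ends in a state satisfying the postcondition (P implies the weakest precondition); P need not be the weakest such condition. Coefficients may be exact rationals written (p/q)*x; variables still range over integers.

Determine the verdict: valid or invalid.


Working backward. After the program, the postcondition ¬((1/4)*g + (p - 5) > 4 → p - 2 ≥ p + 1) must hold; in canonical form it is (1/4)*g + p > 9.
Before g := 2*p + 7: (3/2)*p > 29/4
Before p := p - 8: (3/2)*p > 77/4
Before g := 2*g: (3/2)*p > 77/4
Before g := 3*p - 6: (3/2)*p > 77/4
The weakest precondition is (3/2)*p > 77/4.
Check whether (3/2)*p > 89/4 implies it.
Every state satisfying the precondition satisfies the weakest precondition: the implication holds.
Answer: valid


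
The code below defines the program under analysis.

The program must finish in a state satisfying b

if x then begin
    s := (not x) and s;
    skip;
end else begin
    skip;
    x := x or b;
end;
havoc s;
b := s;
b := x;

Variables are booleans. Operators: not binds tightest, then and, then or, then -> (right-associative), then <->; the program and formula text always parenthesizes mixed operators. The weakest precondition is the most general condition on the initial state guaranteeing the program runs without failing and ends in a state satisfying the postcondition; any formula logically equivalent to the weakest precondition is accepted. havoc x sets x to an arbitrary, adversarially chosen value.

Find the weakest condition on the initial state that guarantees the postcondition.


Working backward. After the program, b must hold.
Before b := x: x
Before b := s: x
Before havoc s: x
Then branch requires x; else branch requires x or b.
Before the if: (not x) -> (x or b)
Answer: WP = (not x) -> (x or b)


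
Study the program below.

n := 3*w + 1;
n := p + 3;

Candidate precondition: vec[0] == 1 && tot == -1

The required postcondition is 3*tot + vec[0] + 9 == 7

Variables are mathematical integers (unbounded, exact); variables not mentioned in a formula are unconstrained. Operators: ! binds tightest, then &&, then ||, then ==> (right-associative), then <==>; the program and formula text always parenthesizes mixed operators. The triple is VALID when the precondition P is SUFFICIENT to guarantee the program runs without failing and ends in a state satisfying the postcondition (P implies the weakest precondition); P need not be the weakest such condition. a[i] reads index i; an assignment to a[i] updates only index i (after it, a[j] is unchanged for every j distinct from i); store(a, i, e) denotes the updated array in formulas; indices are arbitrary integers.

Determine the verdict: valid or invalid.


Working backward. After the program, the postcondition 3*tot + vec[0] + 9 == 7 must hold; in canonical form it is vec[0] + 3*tot == -2.
Before n := p + 3: vec[0] + 3*tot == -2
Before n := 3*w + 1: vec[0] + 3*tot == -2
The weakest precondition is vec[0] + 3*tot == -2.
Check whether vec[0] == 1 && tot == -1 implies it.
Every state satisfying the precondition satisfies the weakest precondition: the implication holds.
Answer: valid


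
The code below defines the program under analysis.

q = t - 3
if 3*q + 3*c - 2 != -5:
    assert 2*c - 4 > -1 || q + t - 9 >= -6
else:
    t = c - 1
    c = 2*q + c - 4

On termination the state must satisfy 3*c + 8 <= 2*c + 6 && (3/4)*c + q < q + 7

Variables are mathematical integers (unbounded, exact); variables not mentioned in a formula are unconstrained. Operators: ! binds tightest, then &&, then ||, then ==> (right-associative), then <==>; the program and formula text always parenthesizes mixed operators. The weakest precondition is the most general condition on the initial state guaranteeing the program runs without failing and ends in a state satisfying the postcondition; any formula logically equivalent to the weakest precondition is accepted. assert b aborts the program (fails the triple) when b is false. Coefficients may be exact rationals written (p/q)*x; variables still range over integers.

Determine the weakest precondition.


Working backward. After the program, the postcondition 3*c + 8 <= 2*c + 6 && (3/4)*c + q < q + 7 must hold; in canonical form it is c <= -2 && (3/4)*c < 7.
Then branch requires (2*c > 3 || q + t >= 3) && c <= -2 && (3/4)*c < 7; else branch requires c + 2*q <= 2 && (3/4)*c + (3/2)*q < 10.
Before the if: (3*c + 3*q != -3 ==> ((2*c > 3 || q + t >= 3) && c <= -2 && (3/4)*c < 7)) && ((!(3*c + 3*q != -3)) ==> (c + 2*q <= 2 && (3/4)*c + (3/2)*q < 10))
Before q := t - 3: (3*c + 3*t != 6 ==> ((2*c > 3 || 2*t >= 6) && c <= -2 && (3/4)*c < 7)) && ((!(3*c + 3*t != 6)) ==> (c + 2*t <= 8 && (3/4)*c + (3/2)*t < 29/2))
Answer: WP = (3*c + 3*t != 6 ==> ((2*c > 3 || 2*t >= 6) && c <= -2 && (3/4)*c < 7)) && ((!(3*c + 3*t != 6)) ==> (c + 2*t <= 8 && (3/4)*c + (3/2)*t < 29/2))


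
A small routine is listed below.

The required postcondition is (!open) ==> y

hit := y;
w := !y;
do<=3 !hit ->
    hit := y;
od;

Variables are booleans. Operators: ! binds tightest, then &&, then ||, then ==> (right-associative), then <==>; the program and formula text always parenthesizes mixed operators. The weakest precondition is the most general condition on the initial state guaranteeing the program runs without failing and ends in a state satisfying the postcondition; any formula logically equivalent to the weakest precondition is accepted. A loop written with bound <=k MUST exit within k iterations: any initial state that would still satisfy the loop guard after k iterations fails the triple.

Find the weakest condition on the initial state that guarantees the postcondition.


Working backward. After the program, (!open) ==> y must hold.
Before the loop (bound <=3), unroll the exhaustion recursion (WP_0 = exit-now case; WP_j = one more guarded iteration, up to j = 3):
  WP_0: hit && ((!open) ==> y)
  WP_1: ((!hit) ==> (y && ((!open) ==> y))) && (hit ==> ((!open) ==> y))
  WP_2: ((!hit) ==> (((!y) ==> (y && ((!open) ==> y))) && (y ==> ((!open) ==> y)))) && (hit ==> ((!open) ==> y))
  WP_3: ((!hit) ==> (((!y) ==> (((!y) ==> (y && ((!open) ==> y))) && (y ==> ((!open) ==> y)))) && (y ==> ((!open) ==> y)))) && (hit ==> ((!open) ==> y))
So before the loop: ((!hit) ==> (((!y) ==> (((!y) ==> (y && ((!open) ==> y))) && (y ==> ((!open) ==> y)))) && (y ==> ((!open) ==> y)))) && (hit ==> ((!open) ==> y))
Before w := !y: ((!hit) ==> (((!y) ==> (((!y) ==> (y && ((!open) ==> y))) && (y ==> ((!open) ==> y)))) && (y ==> ((!open) ==> y)))) && (hit ==> ((!open) ==> y))
Before hit := y: ((!y) ==> (((!y) ==> (((!y) ==> (y && ((!open) ==> y))) && (y ==> ((!open) ==> y)))) && (y ==> ((!open) ==> y)))) && (y ==> ((!open) ==> y))
Answer: WP = ((!y) ==> (((!y) ==> (((!y) ==> (y && ((!open) ==> y))) && (y ==> ((!open) ==> y)))) && (y ==> ((!open) ==> y)))) && (y ==> ((!open) ==> y))


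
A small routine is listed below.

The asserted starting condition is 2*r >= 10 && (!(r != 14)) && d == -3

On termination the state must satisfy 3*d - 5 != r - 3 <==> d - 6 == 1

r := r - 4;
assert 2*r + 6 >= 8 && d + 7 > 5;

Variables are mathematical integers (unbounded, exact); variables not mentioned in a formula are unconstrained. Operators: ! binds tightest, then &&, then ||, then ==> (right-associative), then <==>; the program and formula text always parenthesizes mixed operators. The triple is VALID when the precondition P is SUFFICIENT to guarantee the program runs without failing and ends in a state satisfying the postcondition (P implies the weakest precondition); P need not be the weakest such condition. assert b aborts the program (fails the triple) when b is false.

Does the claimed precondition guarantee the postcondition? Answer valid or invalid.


Working backward. After the program, the postcondition 3*d - 5 != r - 3 <==> d - 6 == 1 must hold; in canonical form it is 3*d != r + 2 <==> d == 7.
Before assert 2*r + 6 >= 8 && d + 7 > 5: 2*r >= 2 && d > -2 && (3*d != r + 2 <==> d == 7)
Before r := r - 4: 2*r >= 10 && d > -2 && (3*d != r - 2 <==> d == 7)
The weakest precondition is 2*r >= 10 && d > -2 && (3*d != r - 2 <==> d == 7).
Check whether 2*r >= 10 && (!(r != 14)) && d == -3 implies it.
Countermodel: at the initial state d = -3, r = 14, the precondition holds but the weakest precondition fails.
Answer: invalid


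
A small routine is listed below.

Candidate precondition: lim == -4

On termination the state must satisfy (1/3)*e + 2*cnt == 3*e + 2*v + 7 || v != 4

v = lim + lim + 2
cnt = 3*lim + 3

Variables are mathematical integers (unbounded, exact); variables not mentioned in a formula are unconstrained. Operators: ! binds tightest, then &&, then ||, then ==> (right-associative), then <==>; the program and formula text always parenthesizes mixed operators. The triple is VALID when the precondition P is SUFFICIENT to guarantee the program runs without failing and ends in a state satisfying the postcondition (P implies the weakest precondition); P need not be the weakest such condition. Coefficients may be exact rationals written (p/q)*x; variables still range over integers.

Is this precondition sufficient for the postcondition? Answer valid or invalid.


Working backward. After the program, the postcondition (1/3)*e + 2*cnt == 3*e + 2*v + 7 || v != 4 must hold; in canonical form it is 2*cnt == (8/3)*e + 2*v + 7 || v != 4.
Before cnt := 3*lim + 3: 6*lim == (8/3)*e + 2*v + 1 || v != 4
Before v := lim + lim + 2: 2*lim == (8/3)*e + 5 || 2*lim != 2
The weakest precondition is 2*lim == (8/3)*e + 5 || 2*lim != 2.
Check whether lim == -4 implies it.
Every state satisfying the precondition satisfies the weakest precondition: the implication holds.
Answer: valid


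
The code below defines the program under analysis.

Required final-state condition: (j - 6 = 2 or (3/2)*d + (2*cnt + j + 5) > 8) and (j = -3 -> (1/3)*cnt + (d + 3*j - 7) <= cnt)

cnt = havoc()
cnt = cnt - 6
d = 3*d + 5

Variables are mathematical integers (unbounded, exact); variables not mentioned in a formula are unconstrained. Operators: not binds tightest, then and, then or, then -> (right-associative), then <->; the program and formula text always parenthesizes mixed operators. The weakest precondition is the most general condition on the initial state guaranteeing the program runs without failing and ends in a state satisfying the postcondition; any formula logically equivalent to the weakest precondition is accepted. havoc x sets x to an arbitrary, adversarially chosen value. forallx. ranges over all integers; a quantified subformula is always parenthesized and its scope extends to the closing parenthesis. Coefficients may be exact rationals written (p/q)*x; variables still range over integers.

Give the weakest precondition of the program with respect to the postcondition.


Working backward. After the program, the postcondition (j - 6 = 2 or (3/2)*d + (2*cnt + j + 5) > 8) and (j = -3 -> (1/3)*cnt + (d + 3*j - 7) <= cnt) must hold; in canonical form it is (j = 8 or 2*cnt + (3/2)*d + j > 3) and (j = -3 -> d + 3*j <= (2/3)*cnt + 7).
Before d := 3*d + 5: (j = 8 or 2*cnt + (9/2)*d + j > -9/2) and (j = -3 -> 3*d + 3*j <= (2/3)*cnt + 2)
Before cnt := cnt - 6: (j = 8 or 2*cnt + (9/2)*d + j > 15/2) and (j = -3 -> 3*d + 3*j <= (2/3)*cnt - 2)
Before havoc cnt: forall cnt_1. ((j = 8 or 2*cnt_1 + (9/2)*d + j > 15/2) and (j = -3 -> 3*d + 3*j <= (2/3)*cnt_1 - 2))
Answer: WP = forall cnt_1. ((j = 8 or 2*cnt_1 + (9/2)*d + j > 15/2) and (j = -3 -> 3*d + 3*j <= (2/3)*cnt_1 - 2))


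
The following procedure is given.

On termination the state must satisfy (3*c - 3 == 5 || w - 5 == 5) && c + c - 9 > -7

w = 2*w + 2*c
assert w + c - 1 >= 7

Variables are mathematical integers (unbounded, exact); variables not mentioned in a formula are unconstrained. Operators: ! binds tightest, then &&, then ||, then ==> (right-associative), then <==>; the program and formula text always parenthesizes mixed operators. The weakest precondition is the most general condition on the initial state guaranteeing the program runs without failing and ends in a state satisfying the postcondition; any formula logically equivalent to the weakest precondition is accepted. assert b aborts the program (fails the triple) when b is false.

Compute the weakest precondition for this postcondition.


Working backward. After the program, the postcondition (3*c - 3 == 5 || w - 5 == 5) && c + c - 9 > -7 must hold; in canonical form it is (3*c == 8 || w == 10) && 2*c > 2.
Before assert w + c - 1 >= 7: c + w >= 8 && (3*c == 8 || w == 10) && 2*c > 2
Before w := 2*w + 2*c: 3*c + 2*w >= 8 && (3*c == 8 || 2*c + 2*w == 10) && 2*c > 2
Answer: WP = 3*c + 2*w >= 8 && (3*c == 8 || 2*c + 2*w == 10) && 2*c > 2


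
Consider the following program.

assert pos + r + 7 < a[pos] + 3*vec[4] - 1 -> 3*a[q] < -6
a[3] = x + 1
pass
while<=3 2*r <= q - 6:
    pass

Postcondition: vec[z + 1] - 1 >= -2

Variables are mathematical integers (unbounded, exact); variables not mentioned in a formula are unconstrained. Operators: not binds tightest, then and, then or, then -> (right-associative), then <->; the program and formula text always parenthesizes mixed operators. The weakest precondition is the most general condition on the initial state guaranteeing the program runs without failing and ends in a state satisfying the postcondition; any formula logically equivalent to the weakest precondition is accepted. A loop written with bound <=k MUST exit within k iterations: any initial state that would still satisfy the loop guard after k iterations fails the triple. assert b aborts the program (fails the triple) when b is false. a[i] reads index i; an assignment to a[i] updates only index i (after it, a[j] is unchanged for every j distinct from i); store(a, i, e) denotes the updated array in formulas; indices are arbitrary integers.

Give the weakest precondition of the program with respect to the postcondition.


Working backward. After the program, the postcondition vec[z + 1] - 1 >= -2 must hold; in canonical form it is vec[z + 1] >= -1.
Before the loop (bound <=3), unroll the exhaustion recursion (WP_0 = exit-now case; WP_j = one more guarded iteration, up to j = 3):
  WP_0: (not (2*r <= q - 6)) and vec[z + 1] >= -1
  WP_1: (2*r <= q - 6 -> ((not (2*r <= q - 6)) and vec[z + 1] >= -1)) and ((not (2*r <= q - 6)) -> vec[z + 1] >= -1)
  WP_2: (2*r <= q - 6 -> ((2*r <= q - 6 -> ((not (2*r <= q - 6)) and vec[z + 1] >= -1)) and ((not (2*r <= q - 6)) -> vec[z + 1] >= -1))) and ((not (2*r <= q - 6)) -> vec[z + 1] >= -1)
  WP_3: (2*r <= q - 6 -> ((2*r <= q - 6 -> ((2*r <= q - 6 -> ((not (2*r <= q - 6)) and vec[z + 1] >= -1)) and ((not (2*r <= q - 6)) -> vec[z + 1] >= -1))) and ((not (2*r <= q - 6)) -> vec[z + 1] >= -1))) and ((not (2*r <= q - 6)) -> vec[z + 1] >= -1)
So before the loop: (2*r <= q - 6 -> ((2*r <= q - 6 -> ((2*r <= q - 6 -> ((not (2*r <= q - 6)) and vec[z + 1] >= -1)) and ((not (2*r <= q - 6)) -> vec[z + 1] >= -1))) and ((not (2*r <= q - 6)) -> vec[z + 1] >= -1))) and ((not (2*r <= q - 6)) -> vec[z + 1] >= -1)
Before skip: (2*r <= q - 6 -> ((2*r <= q - 6 -> ((2*r <= q - 6 -> ((not (2*r <= q - 6)) and vec[z + 1] >= -1)) and ((not (2*r <= q - 6)) -> vec[z + 1] >= -1))) and ((not (2*r <= q - 6)) -> vec[z + 1] >= -1))) and ((not (2*r <= q - 6)) -> vec[z + 1] >= -1)
Before a[3] := x + 1: (2*r <= q - 6 -> ((2*r <= q - 6 -> ((2*r <= q - 6 -> ((not (2*r <= q - 6)) and vec[z + 1] >= -1)) and ((not (2*r <= q - 6)) -> vec[z + 1] >= -1))) and ((not (2*r <= q - 6)) -> vec[z + 1] >= -1))) and ((not (2*r <= q - 6)) -> vec[z + 1] >= -1)
Before assert pos + r + 7 < a[pos] + 3*vec[4] - 1 -> 3*a[q] < -6: (pos + r < a[pos] + 3*vec[4] - 8 -> 3*a[q] < -6) and (2*r <= q - 6 -> ((2*r <= q - 6 -> ((2*r <= q - 6 -> ((not (2*r <= q - 6)) and vec[z + 1] >= -1)) and ((not (2*r <= q - 6)) -> vec[z + 1] >= -1))) and ((not (2*r <= q - 6)) -> vec[z + 1] >= -1))) and ((not (2*r <= q - 6)) -> vec[z + 1] >= -1)
Answer: WP = (pos + r < a[pos] + 3*vec[4] - 8 -> 3*a[q] < -6) and (2*r <= q - 6 -> ((2*r <= q - 6 -> ((2*r <= q - 6 -> ((not (2*r <= q - 6)) and vec[z + 1] >= -1)) and ((not (2*r <= q - 6)) -> vec[z + 1] >= -1))) and ((not (2*r <= q - 6)) -> vec[z + 1] >= -1))) and ((not (2*r <= q - 6)) -> vec[z + 1] >= -1)
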